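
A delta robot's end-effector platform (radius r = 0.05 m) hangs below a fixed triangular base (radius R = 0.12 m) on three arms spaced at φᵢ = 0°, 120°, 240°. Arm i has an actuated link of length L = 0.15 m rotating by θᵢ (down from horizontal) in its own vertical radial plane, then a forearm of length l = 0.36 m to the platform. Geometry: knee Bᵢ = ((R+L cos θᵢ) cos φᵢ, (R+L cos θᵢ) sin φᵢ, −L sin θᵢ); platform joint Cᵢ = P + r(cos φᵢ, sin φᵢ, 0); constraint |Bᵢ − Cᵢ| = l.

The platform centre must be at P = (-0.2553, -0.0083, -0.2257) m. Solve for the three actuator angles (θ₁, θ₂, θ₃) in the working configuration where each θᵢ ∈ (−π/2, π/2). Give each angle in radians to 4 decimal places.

θ₁ = 1.3962, θ₂ = -0.2614, θ₃ = -0.3492

rotate P by −φ1: (-0.2553, -0.0083, -0.2257)
  A=0.3253, B=-0.2257, C=(l²−L²−A²−y'²−z²)/(2L)=-0.1658
  √(A²+B²)=0.3959;  θ1 = -0.6066+2.0028 ≈ 1.3962
φ2=120.0° → target in arm frame (0.1205, 0.2252)
  A cos θ + B sin θ = C:  -0.0505·cos θ + -0.2257·sin θ = 0.0096
  θ2 = atan2(B,A) + arccos(C/0.2313) = -0.2614
arm 3 (φ=240.0°): x'=0.1348, y'=-0.2169
  e−x'=-0.0648;  (l²−L²−(e−x')²−y'²−z²)/2L = 0.0163
  √(A²+B²)=0.2348;  θ3 = -1.8505+1.5013 ≈ -0.3492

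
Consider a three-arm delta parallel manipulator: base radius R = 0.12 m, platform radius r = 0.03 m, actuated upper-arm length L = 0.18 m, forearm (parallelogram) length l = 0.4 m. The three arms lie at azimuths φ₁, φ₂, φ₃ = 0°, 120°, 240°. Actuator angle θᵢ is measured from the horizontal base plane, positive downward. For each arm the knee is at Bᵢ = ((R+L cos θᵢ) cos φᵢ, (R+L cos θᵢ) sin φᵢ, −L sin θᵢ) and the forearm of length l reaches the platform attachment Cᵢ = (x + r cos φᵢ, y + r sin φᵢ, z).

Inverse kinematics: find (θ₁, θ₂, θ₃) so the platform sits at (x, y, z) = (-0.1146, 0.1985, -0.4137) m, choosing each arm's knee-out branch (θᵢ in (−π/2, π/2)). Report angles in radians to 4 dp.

θ₁ = 1.3092, θ₂ = 0.0874, θ₃ = 1.3092

arm 1 (φ=0.0°): x'=-0.1146, y'=0.1985
  A cos θ + B sin θ = C:  0.2046·cos θ + -0.4137·sin θ = -0.3467
  γ=atan2(-0.4137,0.2046)=-1.1115;  ψ=arccos(-0.7512)=2.4207;  θ1=γ+ψ≈1.3092
φ2=120.0° → target in arm frame (0.2292, 0.0000)
  A cos θ + B sin θ = C:  -0.1392·cos θ + -0.4137·sin θ = -0.1748
  θ2 = atan2(B,A) + arccos(C/0.4365) = 0.0874
rotate P by −φ3: (-0.1146, -0.1985, -0.4137)
  e−x'=0.2046;  (l²−L²−(e−x')²−y'²−z²)/2L = -0.3467
  γ=atan2(-0.4137,0.2046)=-1.1115;  ψ=arccos(-0.7512)=2.4207;  θ3=γ+ψ≈1.3092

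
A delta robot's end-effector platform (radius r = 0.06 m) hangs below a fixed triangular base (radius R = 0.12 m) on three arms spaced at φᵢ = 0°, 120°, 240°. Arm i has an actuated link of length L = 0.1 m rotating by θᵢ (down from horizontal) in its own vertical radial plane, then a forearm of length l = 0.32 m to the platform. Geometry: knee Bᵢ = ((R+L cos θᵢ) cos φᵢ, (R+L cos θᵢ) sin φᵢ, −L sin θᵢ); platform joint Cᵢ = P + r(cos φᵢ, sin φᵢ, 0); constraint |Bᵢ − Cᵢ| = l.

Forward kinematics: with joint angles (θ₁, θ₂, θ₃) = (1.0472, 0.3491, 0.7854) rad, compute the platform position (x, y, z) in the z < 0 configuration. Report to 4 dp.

(-0.0726, 0.0532, -0.3440)

arm 1 at φ=0.0°: ρ1 = 0.1100;  S1 = (0.1100, 0.0000, -0.0866)
S2 = (0.1540·cos120.0°, 0.1540·sin120.0°, -0.0342) = (-0.0770, 0.1333, -0.0342)
φ3=240.0°: virtual centre (-0.0654, -0.1132, -0.0707), radius l
|S₂|²−|S₁|² = 0.0053;  |S₃|²−|S₁|² = 0.0025
plane₁₂: -0.3740x+0.2667y+0.1048z = 0.0053
Cramer: x(z) = -0.0104+0.1807z;  y(z) = 0.0052-0.1395z
into |P−S₁|² = l²: 1.0521z² + 0.1282z + -0.0804 = 0;  Δ = 0.3547;  z = -0.3440 or 0.2221 → z<0 root = -0.3440
x = -0.0726, y = 0.0532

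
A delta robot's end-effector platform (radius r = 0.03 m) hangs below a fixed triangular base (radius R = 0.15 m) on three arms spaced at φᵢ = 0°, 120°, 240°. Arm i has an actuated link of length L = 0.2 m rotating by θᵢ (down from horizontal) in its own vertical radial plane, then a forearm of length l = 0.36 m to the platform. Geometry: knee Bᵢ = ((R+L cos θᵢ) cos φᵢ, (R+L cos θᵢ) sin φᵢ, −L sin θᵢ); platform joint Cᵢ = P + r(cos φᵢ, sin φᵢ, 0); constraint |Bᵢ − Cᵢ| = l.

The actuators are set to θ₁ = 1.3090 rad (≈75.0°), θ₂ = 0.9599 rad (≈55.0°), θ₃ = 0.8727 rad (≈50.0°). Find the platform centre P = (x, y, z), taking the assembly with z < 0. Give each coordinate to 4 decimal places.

O1 = (0.1718·cos0.0°, 0.1718·sin0.0°, -0.1932) = (0.1718, 0.0000, -0.1932)
φ2=120.0°: virtual centre (-0.1174, 0.2033, -0.1638), radius l
arm 3 at φ=240.0°: (R−r)+L cos θ3 = 0.2486;  O3 = (-0.1243, -0.2153, -0.1532)
subtract pairs → two planes through P
[-0.5782 0.4065 0.0587]·P = 0.0151;  [-0.5921 -0.4305 0.0799]·P = 0.0184
Cramer: x(z) = -0.0286+0.1180z;  y(z) = -0.0035+0.0234z
sphere 1 gives Az²+Bz+C=0 with A=1.0145, B=0.3389, C=-0.0521;  B²−4AC=0.3264;  roots -0.4486, 0.1145;  negative root z = -0.4486
x = -0.0815, y = -0.0140

(-0.0815, -0.0140, -0.4486)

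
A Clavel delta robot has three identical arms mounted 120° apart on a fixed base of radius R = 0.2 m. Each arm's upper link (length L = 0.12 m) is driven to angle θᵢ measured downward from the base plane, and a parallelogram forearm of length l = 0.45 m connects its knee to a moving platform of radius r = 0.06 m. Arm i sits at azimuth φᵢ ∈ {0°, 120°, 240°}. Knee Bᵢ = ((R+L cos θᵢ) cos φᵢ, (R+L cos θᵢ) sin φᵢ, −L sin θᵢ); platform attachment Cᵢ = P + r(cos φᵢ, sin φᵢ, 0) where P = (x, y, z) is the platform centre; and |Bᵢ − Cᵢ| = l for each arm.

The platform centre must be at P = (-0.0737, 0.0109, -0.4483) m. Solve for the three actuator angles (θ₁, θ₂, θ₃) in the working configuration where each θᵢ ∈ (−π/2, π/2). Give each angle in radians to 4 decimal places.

φ1=0.0° → target in arm frame (-0.0737, 0.0109)
  A=0.2137, B=-0.4483, C=(l²−L²−A²−y'²−z²)/(2L)=-0.2444
  √(A²+B²)=0.4966;  θ1 = -1.1260+2.0853 ≈ 0.9594
φ2=120.0° → target in arm frame (0.0463, 0.0584)
  A=0.0937, B=-0.4483, C=(l²−L²−A²−y'²−z²)/(2L)=-0.1044
  √(A²+B²)=0.4580;  θ2 = -1.3647+1.8008 ≈ 0.4361
rotate P by −φ3: (0.0274, -0.0693, -0.4483)
  A=0.1126, B=-0.4483, C=(l²−L²−A²−y'²−z²)/(2L)=-0.1265
  √(A²+B²)=0.4622;  θ3 = -1.3247+1.8479 ≈ 0.5232

θ₁ = 0.9594, θ₂ = 0.4361, θ₃ = 0.5232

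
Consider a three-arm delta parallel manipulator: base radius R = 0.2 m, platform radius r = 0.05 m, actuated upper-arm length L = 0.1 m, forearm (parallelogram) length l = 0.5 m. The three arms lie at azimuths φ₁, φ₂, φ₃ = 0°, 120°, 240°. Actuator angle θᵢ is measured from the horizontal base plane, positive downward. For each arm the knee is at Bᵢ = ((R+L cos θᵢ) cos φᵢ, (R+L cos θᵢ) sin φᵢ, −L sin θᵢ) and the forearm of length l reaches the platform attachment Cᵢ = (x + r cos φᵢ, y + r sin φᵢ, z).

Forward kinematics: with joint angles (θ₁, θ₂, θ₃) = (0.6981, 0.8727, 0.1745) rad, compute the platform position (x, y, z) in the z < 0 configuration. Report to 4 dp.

arm 1 at φ=0.0°: e+L cos θ1 = 0.2266;  O1 = (0.2266, 0.0000, -0.0643)
φ2=120.0°: virtual centre (-0.1071, 0.1856, -0.0766), radius l
arm 3 at φ=240.0°: e+L cos θ3 = 0.2485;  O3 = (-0.1242, -0.2152, -0.0174)
subtract pairs → two planes through P
linear system: -0.6675x+0.3711y = -0.0037−-0.0247z; -0.7017x+-0.4304y = 0.0066−0.0938z
Cramer: x(z) = -0.0015+0.0442z;  y(z) = -0.0127+0.1459z
into |P−O₁|² = l²: 1.0233z² + 0.1047z + -0.1937 = 0;  Δ = 0.8036;  z = -0.4892 or 0.3869 → z<0 root = -0.4892
x = -0.0232, y = -0.0841

(-0.0232, -0.0841, -0.4892)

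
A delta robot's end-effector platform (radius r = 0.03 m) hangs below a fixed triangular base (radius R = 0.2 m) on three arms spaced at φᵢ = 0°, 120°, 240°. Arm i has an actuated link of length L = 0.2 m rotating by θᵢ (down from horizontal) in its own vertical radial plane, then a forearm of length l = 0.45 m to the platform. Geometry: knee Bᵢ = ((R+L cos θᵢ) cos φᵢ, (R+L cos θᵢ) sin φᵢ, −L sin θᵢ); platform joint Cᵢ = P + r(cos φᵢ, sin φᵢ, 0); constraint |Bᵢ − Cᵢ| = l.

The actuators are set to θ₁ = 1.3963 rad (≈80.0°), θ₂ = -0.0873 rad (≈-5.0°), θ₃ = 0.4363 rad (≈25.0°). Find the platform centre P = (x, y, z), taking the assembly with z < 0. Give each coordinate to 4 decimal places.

(-0.2152, 0.0586, -0.3478)

centre 1 = (0.2047·cos0.0°, 0.2047·sin0.0°, -0.1970) = (0.2047, 0.0000, -0.1970)
arm 2 at φ=120.0°: (R−r)+L cos θ2 = 0.3692;  centre 2 = (-0.1846, 0.3198, 0.0174)
centre 3 = (0.3513·cos240.0°, 0.3513·sin240.0°, -0.0845) = (-0.1756, -0.3042, -0.0845)
|centre ₂|²−|centre ₁|² = 0.0559;  |centre ₃|²−|centre ₁|² = 0.0498
linear system: -0.7787x+0.6395y = 0.0559−0.4288z; -0.7607x+-0.6084y = 0.0498−0.2249z
det = 0.9603;  x = -0.0686+0.4215z,  y = 0.0039+-0.1573z
sphere 1 gives Az²+Bz+C=0 with A=1.2024, B=0.1623, C=-0.0890;  B²−4AC=0.4543;  roots -0.3478, 0.2128;  negative root z = -0.3478
x = -0.2152, y = 0.0586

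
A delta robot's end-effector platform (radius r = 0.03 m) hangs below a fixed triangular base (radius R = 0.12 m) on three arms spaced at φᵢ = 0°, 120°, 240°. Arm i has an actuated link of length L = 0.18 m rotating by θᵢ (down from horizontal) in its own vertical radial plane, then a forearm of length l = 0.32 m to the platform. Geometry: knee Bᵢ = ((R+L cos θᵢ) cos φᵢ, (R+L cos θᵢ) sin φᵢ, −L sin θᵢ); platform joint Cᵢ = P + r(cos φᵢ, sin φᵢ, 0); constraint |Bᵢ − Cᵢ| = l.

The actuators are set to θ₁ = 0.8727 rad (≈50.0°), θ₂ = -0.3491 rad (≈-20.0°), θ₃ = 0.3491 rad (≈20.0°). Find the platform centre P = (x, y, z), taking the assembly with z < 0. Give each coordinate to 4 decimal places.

(-0.1007, 0.0576, -0.2100)

centre 1 = (0.2057·cos0.0°, 0.2057·sin0.0°, -0.1379) = (0.2057, 0.0000, -0.1379)
arm 2 at φ=120.0°: e+L cos θ2 = 0.2591;  centre 2 = (-0.1296, 0.2244, 0.0616)
φ3=240.0°: virtual centre (-0.1296, -0.2244, -0.0616), radius l
|centre ₂|²−|centre ₁|² = 0.0096;  |centre ₃|²−|centre ₁|² = 0.0096
linear system: -0.6705x+0.4488y = 0.0096−0.3989z; -0.6705x+-0.4488y = 0.0096−0.1526z
det = 0.6019;  x = -0.0143+0.4113z,  y = 0.0000+-0.2743z
into |P−centre ₁|² = l²: 1.2444z² + 0.0948z + -0.0350 = 0;  Δ = 0.1830;  z = -0.2100 or 0.1338 → z<0 root = -0.2100
x = -0.1007, y = 0.0576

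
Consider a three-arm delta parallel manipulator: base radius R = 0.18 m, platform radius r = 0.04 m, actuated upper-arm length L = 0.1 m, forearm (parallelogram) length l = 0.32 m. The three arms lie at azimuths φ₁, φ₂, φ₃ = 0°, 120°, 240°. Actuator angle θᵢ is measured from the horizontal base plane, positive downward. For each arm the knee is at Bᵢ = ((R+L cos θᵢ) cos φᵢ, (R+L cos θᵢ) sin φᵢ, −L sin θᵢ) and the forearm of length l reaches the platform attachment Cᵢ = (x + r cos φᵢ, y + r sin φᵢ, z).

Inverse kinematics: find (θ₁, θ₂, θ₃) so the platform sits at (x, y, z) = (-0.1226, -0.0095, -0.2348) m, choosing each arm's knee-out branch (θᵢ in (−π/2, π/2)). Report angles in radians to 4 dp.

θ₁ = 1.3092, θ₂ = -0.0005, θ₃ = -0.1741

rotate P by −φ1: (-0.1226, -0.0095, -0.2348)
  e−x'=0.2626;  (l²−L²−(e−x')²−y'²−z²)/2L = -0.1589
  θ1 = atan2(B,A) + arccos(C/0.3523) = 1.3092
arm 2 (φ=120.0°): x'=0.0531, y'=0.1109
  e−x'=0.0869;  (l²−L²−(e−x')²−y'²−z²)/2L = 0.0870
  √(A²+B²)=0.2504;  θ2 = -1.2162+1.2157 ≈ -0.0005
rotate P by −φ3: (0.0695, -0.1014, -0.2348)
  A cos θ + B sin θ = C:  0.0705·cos θ + -0.2348·sin θ = 0.1101
  θ3 = atan2(B,A) + arccos(C/0.2451) = -0.1741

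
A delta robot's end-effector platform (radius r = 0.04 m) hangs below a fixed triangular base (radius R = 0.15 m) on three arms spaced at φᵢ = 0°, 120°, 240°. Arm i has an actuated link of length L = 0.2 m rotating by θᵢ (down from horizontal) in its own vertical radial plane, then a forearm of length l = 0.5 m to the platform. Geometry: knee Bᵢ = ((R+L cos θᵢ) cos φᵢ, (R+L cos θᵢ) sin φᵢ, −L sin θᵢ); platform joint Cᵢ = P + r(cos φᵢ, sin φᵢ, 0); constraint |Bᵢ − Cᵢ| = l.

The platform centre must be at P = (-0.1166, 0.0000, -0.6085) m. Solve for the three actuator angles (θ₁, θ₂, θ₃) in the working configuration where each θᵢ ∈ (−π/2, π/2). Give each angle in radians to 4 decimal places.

θ₁ = 1.3088, θ₂ = 0.8725, θ₃ = 0.8725

arm 1 (φ=0.0°): x'=-0.1166, y'=0.0000
  A cos θ + B sin θ = C:  0.2266·cos θ + -0.6085·sin θ = -0.5290
  γ=atan2(-0.6085,0.2266)=-1.2143;  ψ=arccos(-0.8148)=2.5231;  θ1=γ+ψ≈1.3088
arm 2 (φ=120.0°): x'=0.0583, y'=0.1010
  A=0.0517, B=-0.6085, C=(l²−L²−A²−y'²−z²)/(2L)=-0.4329
  θ2 = atan2(B,A) + arccos(C/0.6107) = 0.8725
φ3=240.0° → target in arm frame (0.0583, -0.1010)
  A=0.0517, B=-0.6085, C=(l²−L²−A²−y'²−z²)/(2L)=-0.4329
  γ=atan2(-0.6085,0.0517)=-1.4860;  ψ=arccos(-0.7088)=2.3586;  θ3=γ+ψ≈0.8725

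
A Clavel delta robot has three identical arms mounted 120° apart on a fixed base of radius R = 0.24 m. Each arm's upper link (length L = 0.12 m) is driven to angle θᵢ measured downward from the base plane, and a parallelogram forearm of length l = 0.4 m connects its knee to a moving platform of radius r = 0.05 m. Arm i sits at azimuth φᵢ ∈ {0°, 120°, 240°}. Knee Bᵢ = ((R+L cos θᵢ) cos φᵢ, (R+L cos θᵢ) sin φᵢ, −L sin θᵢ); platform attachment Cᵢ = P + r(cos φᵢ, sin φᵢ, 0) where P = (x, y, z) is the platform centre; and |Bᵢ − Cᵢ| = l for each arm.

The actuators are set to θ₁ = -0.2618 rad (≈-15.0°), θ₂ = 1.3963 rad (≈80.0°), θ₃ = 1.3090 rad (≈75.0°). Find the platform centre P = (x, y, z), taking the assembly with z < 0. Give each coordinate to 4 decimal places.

O1 = (0.3059·cos0.0°, 0.3059·sin0.0°, 0.0311) = (0.3059, 0.0000, 0.0311)
arm 2 at φ=120.0°: (R−r)+L cos θ2 = 0.2108;  O2 = (-0.1054, 0.1826, -0.1182)
φ3=240.0°: virtual centre (-0.1105, -0.1914, -0.1159), radius l
eliminate P² terms by subtracting sphere 1 from 2 and 3
linear system: -0.8227x+0.3652y = -0.0361−-0.2985z; -0.8329x+-0.3829y = -0.0322−-0.2939z
Cramer: x(z) = 0.0414-0.3580z;  y(z) = -0.0058+0.0110z
into |P−O₁|² = l²: 1.1283z² + 0.1272z + -0.0890 = 0;  Δ = 0.4179;  z = -0.3428 or 0.2301 → z<0 root = -0.3428
x = 0.1641, y = -0.0095

(0.1641, -0.0095, -0.3428)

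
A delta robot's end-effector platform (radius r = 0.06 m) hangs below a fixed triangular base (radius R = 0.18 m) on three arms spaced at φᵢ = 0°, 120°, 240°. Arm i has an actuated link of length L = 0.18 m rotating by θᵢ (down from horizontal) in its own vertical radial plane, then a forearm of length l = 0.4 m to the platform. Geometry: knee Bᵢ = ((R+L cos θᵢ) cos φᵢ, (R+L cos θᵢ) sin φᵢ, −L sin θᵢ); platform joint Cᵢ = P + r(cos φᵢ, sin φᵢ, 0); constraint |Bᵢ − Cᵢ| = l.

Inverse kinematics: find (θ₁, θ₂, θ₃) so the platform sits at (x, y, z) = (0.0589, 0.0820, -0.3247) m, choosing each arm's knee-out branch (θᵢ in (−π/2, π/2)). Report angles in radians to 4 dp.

rotate P by −φ1: (0.0589, 0.0820, -0.3247)
  A=0.0611, B=-0.3247, C=(l²−L²−A²−y'²−z²)/(2L)=0.0325
  √(A²+B²)=0.3304;  θ1 = -1.3848+1.4722 ≈ 0.0874
rotate P by −φ2: (0.0416, -0.0920, -0.3247)
  A=0.0784, B=-0.3247, C=(l²−L²−A²−y'²−z²)/(2L)=0.0210
  √(A²+B²)=0.3340;  θ2 = -1.3338+1.5080 ≈ 0.1742
rotate P by −φ3: (-0.1005, 0.0100, -0.3247)
  e−x'=0.2205;  (l²−L²−(e−x')²−y'²−z²)/2L = -0.0737
  θ3 = atan2(B,A) + arccos(C/0.3925) = 0.7854

θ₁ = 0.0874, θ₂ = 0.1742, θ₃ = 0.7854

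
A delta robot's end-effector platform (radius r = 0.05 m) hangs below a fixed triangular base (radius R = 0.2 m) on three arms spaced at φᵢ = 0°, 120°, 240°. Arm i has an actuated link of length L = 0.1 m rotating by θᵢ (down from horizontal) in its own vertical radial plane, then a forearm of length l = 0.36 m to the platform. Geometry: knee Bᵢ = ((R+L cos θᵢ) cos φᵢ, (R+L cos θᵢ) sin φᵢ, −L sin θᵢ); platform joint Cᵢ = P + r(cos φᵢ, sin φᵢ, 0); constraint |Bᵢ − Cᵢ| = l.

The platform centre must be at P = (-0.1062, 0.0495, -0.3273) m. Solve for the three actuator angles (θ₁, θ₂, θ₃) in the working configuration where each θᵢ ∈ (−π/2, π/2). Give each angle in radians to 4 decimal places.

arm 1 (φ=0.0°): x'=-0.1062, y'=0.0495
  A=0.2562, B=-0.3273, C=(l²−L²−A²−y'²−z²)/(2L)=-0.2781
  γ=atan2(-0.3273,0.2562)=-0.9067;  ψ=arccos(-0.6690)=2.3037;  θ1=γ+ψ≈1.3970
rotate P by −φ2: (0.0960, 0.0672, -0.3273)
  A cos θ + B sin θ = C:  0.0540·cos θ + -0.3273·sin θ = 0.0252
  √(A²+B²)=0.3317;  θ2 = -1.4072+1.4948 ≈ 0.0876
φ3=240.0° → target in arm frame (0.0102, -0.1167)
  A=0.1398, B=-0.3273, C=(l²−L²−A²−y'²−z²)/(2L)=-0.1034
  √(A²+B²)=0.3559;  θ3 = -1.1672+1.8656 ≈ 0.6984

θ₁ = 1.3970, θ₂ = 0.0876, θ₃ = 0.6984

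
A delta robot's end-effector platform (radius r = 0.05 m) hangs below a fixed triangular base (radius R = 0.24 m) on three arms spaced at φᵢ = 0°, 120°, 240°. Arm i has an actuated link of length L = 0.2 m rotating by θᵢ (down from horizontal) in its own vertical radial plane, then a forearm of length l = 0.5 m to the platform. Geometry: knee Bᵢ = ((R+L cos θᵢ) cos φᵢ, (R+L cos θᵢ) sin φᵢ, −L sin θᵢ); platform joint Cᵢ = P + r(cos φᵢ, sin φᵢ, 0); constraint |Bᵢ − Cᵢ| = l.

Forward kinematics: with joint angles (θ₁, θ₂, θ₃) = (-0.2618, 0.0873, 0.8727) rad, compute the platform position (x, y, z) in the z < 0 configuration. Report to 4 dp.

O1 = (0.3832·cos0.0°, 0.3832·sin0.0°, 0.0518) = (0.3832, 0.0000, 0.0518)
φ2=120.0°: virtual centre (-0.1946, 0.3371, -0.0174), radius l
φ3=240.0°: virtual centre (-0.1593, -0.2759, -0.1532), radius l
subtract pairs → two planes through P
linear system: -1.1556x+0.6742y = 0.0023−-0.1384z; -1.0849x+-0.5517y = -0.0246−-0.4100z
det = 1.3690;  x = 0.0112+-0.2577z,  y = 0.0226+-0.2364z
sphere 1 gives Az²+Bz+C=0 with A=1.1223, B=0.0775, C=-0.1084;  B²−4AC=0.4927;  roots -0.3473, 0.2782;  negative root z = -0.3473
x = 0.1006, y = 0.1046

(0.1006, 0.1046, -0.3473)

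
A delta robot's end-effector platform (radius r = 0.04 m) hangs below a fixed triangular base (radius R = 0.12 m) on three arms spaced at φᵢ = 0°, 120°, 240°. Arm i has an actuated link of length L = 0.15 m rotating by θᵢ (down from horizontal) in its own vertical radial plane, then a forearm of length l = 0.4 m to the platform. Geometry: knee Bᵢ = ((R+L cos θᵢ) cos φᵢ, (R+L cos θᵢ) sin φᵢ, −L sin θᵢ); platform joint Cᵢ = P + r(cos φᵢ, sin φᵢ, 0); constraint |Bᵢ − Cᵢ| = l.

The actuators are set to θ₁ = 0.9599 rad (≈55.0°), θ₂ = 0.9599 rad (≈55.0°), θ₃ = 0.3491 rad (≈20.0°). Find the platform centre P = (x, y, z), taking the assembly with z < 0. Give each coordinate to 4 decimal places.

(-0.0587, -0.1018, -0.4377)

arm 1 at φ=0.0°: (R−r)+L cos θ1 = 0.1660;  centre 1 = (0.1660, 0.0000, -0.1229)
centre 2 = (0.1660·cos120.0°, 0.1660·sin120.0°, -0.1229) = (-0.0830, 0.1438, -0.1229)
arm 3 at φ=240.0°: (R−r)+L cos θ3 = 0.2210;  centre 3 = (-0.1105, -0.1914, -0.0513)
eliminate P² terms by subtracting sphere 1 from 2 and 3
[-0.4981 0.2876 0.0000]·P = 0.0000;  [-0.5530 -0.3827 0.1431]·P = 0.0088
Cramer: x(z) = -0.0072+0.1177z;  y(z) = -0.0125+0.2039z
into |P−centre ₁|² = l²: 1.0554z² + 0.1998z + -0.1147 = 0;  Δ = 0.5243;  z = -0.4377 or 0.2483 → z<0 root = -0.4377
x = -0.0587, y = -0.1018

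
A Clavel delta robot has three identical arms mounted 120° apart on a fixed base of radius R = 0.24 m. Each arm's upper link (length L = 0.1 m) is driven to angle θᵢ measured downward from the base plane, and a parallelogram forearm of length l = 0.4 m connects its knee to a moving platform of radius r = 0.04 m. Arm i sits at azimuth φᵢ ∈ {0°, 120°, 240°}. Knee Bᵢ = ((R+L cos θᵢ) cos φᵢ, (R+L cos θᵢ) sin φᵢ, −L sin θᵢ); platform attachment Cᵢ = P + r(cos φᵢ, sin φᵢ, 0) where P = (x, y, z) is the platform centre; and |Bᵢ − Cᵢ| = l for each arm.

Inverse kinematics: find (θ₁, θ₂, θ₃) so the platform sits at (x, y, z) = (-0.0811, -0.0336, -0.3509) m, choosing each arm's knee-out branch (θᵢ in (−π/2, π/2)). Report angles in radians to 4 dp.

φ1=0.0° → target in arm frame (-0.0811, -0.0336)
  e−x'=0.2811;  (l²−L²−(e−x')²−y'²−z²)/2L = -0.2664
  √(A²+B²)=0.4496;  θ1 = -0.8954+2.2049 ≈ 1.3095
arm 2 (φ=120.0°): x'=0.0115, y'=0.0870
  A=0.1885, B=-0.3509, C=(l²−L²−A²−y'²−z²)/(2L)=-0.0813
  √(A²+B²)=0.3983;  θ2 = -1.0777+1.7763 ≈ 0.6986
arm 3 (φ=240.0°): x'=0.0696, y'=-0.0534
  A cos θ + B sin θ = C:  0.1304·cos θ + -0.3509·sin θ = 0.0351
  √(A²+B²)=0.3743;  θ3 = -1.2151+1.4769 ≈ 0.2617

θ₁ = 1.3095, θ₂ = 0.6986, θ₃ = 0.2617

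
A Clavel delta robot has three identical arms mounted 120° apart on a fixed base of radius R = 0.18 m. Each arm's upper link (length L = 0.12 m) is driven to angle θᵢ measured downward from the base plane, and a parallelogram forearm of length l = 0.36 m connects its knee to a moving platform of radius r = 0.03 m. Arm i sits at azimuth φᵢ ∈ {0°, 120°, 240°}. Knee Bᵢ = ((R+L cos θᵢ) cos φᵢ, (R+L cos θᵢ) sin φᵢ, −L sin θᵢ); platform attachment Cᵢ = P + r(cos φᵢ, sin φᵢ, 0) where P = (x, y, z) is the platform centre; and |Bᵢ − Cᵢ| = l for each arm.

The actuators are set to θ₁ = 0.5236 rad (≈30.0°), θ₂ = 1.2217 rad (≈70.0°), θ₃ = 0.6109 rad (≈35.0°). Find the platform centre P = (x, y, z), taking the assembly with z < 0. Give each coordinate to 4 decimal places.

arm 1 at φ=0.0°: ρ1 = 0.2539;  S1 = (0.2539, 0.0000, -0.0600)
arm 2 at φ=120.0°: ρ2 = 0.1910;  S2 = (-0.0955, 0.1655, -0.1128)
arm 3 at φ=240.0°: ρ3 = 0.2483;  S3 = (-0.1241, -0.2150, -0.0688)
|S₂|²−|S₁|² = -0.0189;  |S₃|²−|S₁|² = -0.0017
linear system: -0.6989x+0.3309y = -0.0189−-0.1055z; -0.7561x+-0.4301y = -0.0017−-0.0177z
det = 0.5508;  x = 0.0157+-0.0930z,  y = -0.0238+0.1225z
quadratic in z: (1.0236)z²+(0.1585)z+(-0.0687)=0, √Δ=0.5536 → z ∈ {-0.3478, 0.1930}; z = -0.3478 (taking z<0)
x = 0.0481, y = -0.0663

(0.0481, -0.0663, -0.3478)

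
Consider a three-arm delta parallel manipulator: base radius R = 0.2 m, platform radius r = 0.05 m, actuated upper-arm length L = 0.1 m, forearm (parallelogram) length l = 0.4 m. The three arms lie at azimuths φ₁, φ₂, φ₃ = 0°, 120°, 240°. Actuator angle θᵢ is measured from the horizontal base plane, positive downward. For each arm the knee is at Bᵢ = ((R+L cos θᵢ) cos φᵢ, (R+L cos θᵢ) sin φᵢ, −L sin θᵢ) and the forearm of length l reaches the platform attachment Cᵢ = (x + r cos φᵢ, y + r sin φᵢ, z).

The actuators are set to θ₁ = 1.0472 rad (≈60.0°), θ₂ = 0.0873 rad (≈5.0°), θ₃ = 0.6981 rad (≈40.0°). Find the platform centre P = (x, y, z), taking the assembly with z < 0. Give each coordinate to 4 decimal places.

(-0.0746, 0.0564, -0.3720)

centre 1 = (0.2000·cos0.0°, 0.2000·sin0.0°, -0.0866) = (0.2000, 0.0000, -0.0866)
centre 2 = (0.2496·cos120.0°, 0.2496·sin120.0°, -0.0087) = (-0.1248, 0.2162, -0.0087)
centre 3 = (0.2266·cos240.0°, 0.2266·sin240.0°, -0.0643) = (-0.1133, -0.1962, -0.0643)
subtract pairs → two planes through P
linear system: -0.6496x+0.4324y = 0.0149−0.1558z; -0.6266x+-0.3925y = 0.0080−0.0447z
det = 0.5259;  x = -0.0177+0.1530z,  y = 0.0079+-0.1304z
into |P−centre ₁|² = l²: 1.0404z² + 0.1046z + -0.1051 = 0;  Δ = 0.4481;  z = -0.3720 or 0.2715 → z<0 root = -0.3720
x = -0.0746, y = 0.0564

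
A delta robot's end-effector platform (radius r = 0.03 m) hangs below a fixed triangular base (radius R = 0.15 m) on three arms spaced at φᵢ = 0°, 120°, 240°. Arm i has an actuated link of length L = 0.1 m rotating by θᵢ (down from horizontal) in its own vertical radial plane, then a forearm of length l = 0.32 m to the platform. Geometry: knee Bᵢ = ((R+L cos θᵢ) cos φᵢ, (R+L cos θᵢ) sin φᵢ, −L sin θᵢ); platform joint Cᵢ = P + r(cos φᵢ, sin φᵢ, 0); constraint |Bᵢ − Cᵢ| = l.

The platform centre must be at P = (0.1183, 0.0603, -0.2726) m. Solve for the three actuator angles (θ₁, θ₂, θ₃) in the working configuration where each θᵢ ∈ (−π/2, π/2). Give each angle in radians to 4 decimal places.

rotate P by −φ1: (0.1183, 0.0603, -0.2726)
  A cos θ + B sin θ = C:  0.0017·cos θ + -0.2726·sin θ = 0.0723
  √(A²+B²)=0.2726;  θ1 = -1.5646+1.3026 ≈ -0.2620
arm 2 (φ=120.0°): x'=-0.0069, y'=-0.1326
  e−x'=0.1269;  (l²−L²−(e−x')²−y'²−z²)/2L = -0.0780
  √(A²+B²)=0.3007;  θ2 = -1.1350+1.8333 ≈ 0.6982
φ3=240.0° → target in arm frame (-0.1114, 0.0723)
  A cos θ + B sin θ = C:  0.2314·cos θ + -0.2726·sin θ = -0.2034
  γ=atan2(-0.2726,0.2314)=-0.8670;  ψ=arccos(-0.5687)=2.1758;  θ3=γ+ψ≈1.3087

θ₁ = -0.2620, θ₂ = 0.6982, θ₃ = 1.3087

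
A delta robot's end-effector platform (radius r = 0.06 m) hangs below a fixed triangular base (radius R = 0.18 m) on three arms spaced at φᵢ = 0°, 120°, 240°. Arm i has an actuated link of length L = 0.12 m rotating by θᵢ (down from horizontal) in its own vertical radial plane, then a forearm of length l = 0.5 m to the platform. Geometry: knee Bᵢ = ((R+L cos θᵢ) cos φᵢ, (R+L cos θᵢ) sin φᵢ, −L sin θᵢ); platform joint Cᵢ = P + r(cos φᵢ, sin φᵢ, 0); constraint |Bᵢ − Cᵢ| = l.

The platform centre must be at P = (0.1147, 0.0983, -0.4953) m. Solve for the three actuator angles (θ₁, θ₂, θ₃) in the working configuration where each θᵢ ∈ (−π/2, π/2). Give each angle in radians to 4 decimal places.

θ₁ = 0.1747, θ₂ = 0.5236, θ₃ = 1.1347

arm 1 (φ=0.0°): x'=0.1147, y'=0.0983
  e−x'=0.0053;  (l²−L²−(e−x')²−y'²−z²)/2L = -0.0809
  √(A²+B²)=0.4953;  θ1 = -1.5601+1.7348 ≈ 0.1747
rotate P by −φ2: (0.0278, -0.1485, -0.4953)
  A=0.0922, B=-0.4953, C=(l²−L²−A²−y'²−z²)/(2L)=-0.1678
  √(A²+B²)=0.5038;  θ2 = -1.3867+1.9104 ≈ 0.5236
φ3=240.0° → target in arm frame (-0.1425, 0.0502)
  A=0.2625, B=-0.4953, C=(l²−L²−A²−y'²−z²)/(2L)=-0.3381
  γ=atan2(-0.4953,0.2625)=-1.0835;  ψ=arccos(-0.6031)=2.2182;  θ3=γ+ψ≈1.1347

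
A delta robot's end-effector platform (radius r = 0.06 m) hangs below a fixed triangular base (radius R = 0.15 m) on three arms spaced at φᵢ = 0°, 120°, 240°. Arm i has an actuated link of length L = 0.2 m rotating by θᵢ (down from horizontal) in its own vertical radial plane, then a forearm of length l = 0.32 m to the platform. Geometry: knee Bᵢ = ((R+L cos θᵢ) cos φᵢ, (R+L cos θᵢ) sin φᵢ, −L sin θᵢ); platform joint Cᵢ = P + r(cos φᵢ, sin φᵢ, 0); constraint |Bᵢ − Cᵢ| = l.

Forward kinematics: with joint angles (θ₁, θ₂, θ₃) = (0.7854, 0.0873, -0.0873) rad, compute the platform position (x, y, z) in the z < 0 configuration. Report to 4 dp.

φ1=0.0°: virtual centre (0.2314, 0.0000, -0.1414), radius l
O2 = (0.2892·cos120.0°, 0.2892·sin120.0°, -0.0174) = (-0.1446, 0.2505, -0.0174)
φ3=240.0°: virtual centre (-0.1446, -0.2505, 0.0174), radius l
subtract pairs → two planes through P
plane₁₂: -0.7521x+0.5010y+0.2480z = 0.0104
det = 0.7535;  x = -0.0138+0.3761z,  y = 0.0000+0.0696z
sphere 1 gives Az²+Bz+C=0 with A=1.1463, B=0.0984, C=-0.0222;  B²−4AC=0.1117;  roots -0.1887, 0.1029;  negative root z = -0.1887
x = -0.0848, y = -0.0131

(-0.0848, -0.0131, -0.1887)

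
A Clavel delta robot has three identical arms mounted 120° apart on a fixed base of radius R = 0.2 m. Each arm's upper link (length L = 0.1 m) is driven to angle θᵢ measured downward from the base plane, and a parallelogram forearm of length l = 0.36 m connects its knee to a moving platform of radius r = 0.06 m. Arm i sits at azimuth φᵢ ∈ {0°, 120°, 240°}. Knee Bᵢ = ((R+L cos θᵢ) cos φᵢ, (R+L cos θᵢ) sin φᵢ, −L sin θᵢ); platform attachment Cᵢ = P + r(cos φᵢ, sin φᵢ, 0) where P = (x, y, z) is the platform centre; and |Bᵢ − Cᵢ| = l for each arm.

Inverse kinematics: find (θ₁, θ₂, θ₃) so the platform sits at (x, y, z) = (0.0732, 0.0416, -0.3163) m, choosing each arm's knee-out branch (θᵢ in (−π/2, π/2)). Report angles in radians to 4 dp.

rotate P by −φ1: (0.0732, 0.0416, -0.3163)
  A=0.0668, B=-0.3163, C=(l²−L²−A²−y'²−z²)/(2L)=0.0668
  √(A²+B²)=0.3233;  θ1 = -1.3627+1.3626 ≈ 0.0000
φ2=120.0° → target in arm frame (-0.0006, -0.0842)
  e−x'=0.1406;  (l²−L²−(e−x')²−y'²−z²)/2L = -0.0365
  √(A²+B²)=0.3461;  θ2 = -1.1526+1.6764 ≈ 0.5238
arm 3 (φ=240.0°): x'=-0.0726, y'=0.0426
  A=0.2126, B=-0.3163, C=(l²−L²−A²−y'²−z²)/(2L)=-0.1373
  θ3 = atan2(B,A) + arccos(C/0.3811) = 0.9605

θ₁ = 0.0000, θ₂ = 0.5238, θ₃ = 0.9605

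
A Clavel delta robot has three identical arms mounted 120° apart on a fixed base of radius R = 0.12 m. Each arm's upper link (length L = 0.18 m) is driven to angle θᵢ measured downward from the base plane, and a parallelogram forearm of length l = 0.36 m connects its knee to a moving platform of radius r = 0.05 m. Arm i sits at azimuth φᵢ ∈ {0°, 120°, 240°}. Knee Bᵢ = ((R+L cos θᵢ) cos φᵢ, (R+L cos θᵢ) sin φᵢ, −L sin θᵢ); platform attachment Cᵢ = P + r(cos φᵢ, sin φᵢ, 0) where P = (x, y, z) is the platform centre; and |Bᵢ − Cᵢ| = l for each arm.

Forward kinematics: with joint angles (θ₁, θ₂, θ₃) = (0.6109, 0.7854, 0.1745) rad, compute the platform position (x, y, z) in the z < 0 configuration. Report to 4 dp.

arm 1 at φ=0.0°: e+L cos θ1 = 0.2174;  centre 1 = (0.2174, 0.0000, -0.1032)
φ2=120.0°: virtual centre (-0.0986, 0.1708, -0.1273), radius l
φ3=240.0°: virtual centre (-0.1236, -0.2141, -0.0313), radius l
subtract pairs → two planes through P
plane₁₂: -0.6322x+0.3417y+-0.0481z = -0.0028
det = 0.5038;  x = -0.0004+0.0568z,  y = -0.0091+0.2457z
sphere 1 gives Az²+Bz+C=0 with A=1.0636, B=0.1773, C=-0.0714;  B²−4AC=0.3351;  roots -0.3555, 0.1888;  negative root z = -0.3555
x = -0.0206, y = -0.0964

(-0.0206, -0.0964, -0.3555)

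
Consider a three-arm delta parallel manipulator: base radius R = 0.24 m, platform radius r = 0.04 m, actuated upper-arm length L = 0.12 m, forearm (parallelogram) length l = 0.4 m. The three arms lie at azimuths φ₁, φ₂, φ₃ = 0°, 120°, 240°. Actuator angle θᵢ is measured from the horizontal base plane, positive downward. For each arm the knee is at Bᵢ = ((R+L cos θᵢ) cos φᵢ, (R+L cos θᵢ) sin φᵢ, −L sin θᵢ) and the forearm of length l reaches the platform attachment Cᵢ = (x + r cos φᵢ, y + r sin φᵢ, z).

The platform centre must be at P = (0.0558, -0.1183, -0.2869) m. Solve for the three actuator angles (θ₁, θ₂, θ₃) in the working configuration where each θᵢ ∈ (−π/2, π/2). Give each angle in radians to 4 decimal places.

arm 1 (φ=0.0°): x'=0.0558, y'=-0.1183
  A cos θ + B sin θ = C:  0.1442·cos θ + -0.2869·sin θ = 0.1187
  γ=atan2(-0.2869,0.1442)=-1.1051;  ψ=arccos(0.3698)=1.1920;  θ1=γ+ψ≈0.0869
arm 2 (φ=120.0°): x'=-0.1304, y'=0.0108
  e−x'=0.3304;  (l²−L²−(e−x')²−y'²−z²)/2L = -0.1915
  θ2 = atan2(B,A) + arccos(C/0.4375) = 1.3087
arm 3 (φ=240.0°): x'=0.0746, y'=0.1075
  A=0.1254, B=-0.2869, C=(l²−L²−A²−y'²−z²)/(2L)=0.1500
  √(A²+B²)=0.3131;  θ3 = -1.1586+1.0712 ≈ -0.0874

θ₁ = 0.0869, θ₂ = 1.3087, θ₃ = -0.0874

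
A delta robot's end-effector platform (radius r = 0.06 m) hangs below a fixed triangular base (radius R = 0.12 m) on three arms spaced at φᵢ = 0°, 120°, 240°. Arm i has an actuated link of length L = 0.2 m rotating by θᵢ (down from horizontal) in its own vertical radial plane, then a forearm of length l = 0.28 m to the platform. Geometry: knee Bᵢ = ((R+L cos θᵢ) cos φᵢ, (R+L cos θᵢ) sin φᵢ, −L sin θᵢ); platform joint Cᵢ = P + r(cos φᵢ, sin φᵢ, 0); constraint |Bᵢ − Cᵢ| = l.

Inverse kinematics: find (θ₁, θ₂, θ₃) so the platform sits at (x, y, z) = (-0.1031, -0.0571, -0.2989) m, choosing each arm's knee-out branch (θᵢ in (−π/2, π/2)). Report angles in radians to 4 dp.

φ1=0.0° → target in arm frame (-0.1031, -0.0571)
  A cos θ + B sin θ = C:  0.1631·cos θ + -0.2989·sin θ = -0.2020
  γ=atan2(-0.2989,0.1631)=-1.0713;  ψ=arccos(-0.5933)=2.2059;  θ1=γ+ψ≈1.1346
rotate P by −φ2: (0.0021, 0.1178, -0.2989)
  A=0.0579, B=-0.2989, C=(l²−L²−A²−y'²−z²)/(2L)=-0.1704
  √(A²+B²)=0.3045;  θ2 = -1.3795+2.1650 ≈ 0.7855
arm 3 (φ=240.0°): x'=0.1010, y'=-0.0607
  A cos θ + B sin θ = C:  -0.0410·cos θ + -0.2989·sin θ = -0.1408
  √(A²+B²)=0.3017;  θ3 = -1.7071+2.0563 ≈ 0.3491

θ₁ = 1.1346, θ₂ = 0.7855, θ₃ = 0.3491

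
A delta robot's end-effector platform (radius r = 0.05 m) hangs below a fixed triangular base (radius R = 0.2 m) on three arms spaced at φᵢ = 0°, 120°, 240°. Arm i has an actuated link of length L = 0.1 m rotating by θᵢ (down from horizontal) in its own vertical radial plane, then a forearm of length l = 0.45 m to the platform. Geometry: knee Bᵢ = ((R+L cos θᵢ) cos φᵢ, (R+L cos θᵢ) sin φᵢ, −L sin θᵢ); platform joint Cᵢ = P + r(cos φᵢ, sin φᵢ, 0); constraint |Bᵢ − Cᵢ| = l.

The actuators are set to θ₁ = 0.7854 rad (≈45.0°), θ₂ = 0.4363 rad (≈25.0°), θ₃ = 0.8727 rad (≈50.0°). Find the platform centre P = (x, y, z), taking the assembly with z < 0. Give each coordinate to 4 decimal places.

φ1=0.0°: virtual centre (0.2207, 0.0000, -0.0707), radius l
O2 = (0.2406·cos120.0°, 0.2406·sin120.0°, -0.0423) = (-0.1203, 0.2084, -0.0423)
O3 = (0.2143·cos240.0°, 0.2143·sin240.0°, -0.0766) = (-0.1071, -0.1856, -0.0766)
eliminate P² terms by subtracting sphere 1 from 2 and 3
linear system: -0.6821x+0.4168y = 0.0060−0.0569z; -0.6557x+-0.3711y = -0.0019−-0.0118z
Cramer: x(z) = -0.0027+0.0308z;  y(z) = 0.0099-0.0862z
quadratic in z: (1.0084)z²+(0.1260)z+(-0.1475)=0, √Δ=0.7815 → z ∈ {-0.4500, 0.3251}; z = -0.4500 (taking z<0)
x = -0.0165, y = 0.0487

(-0.0165, 0.0487, -0.4500)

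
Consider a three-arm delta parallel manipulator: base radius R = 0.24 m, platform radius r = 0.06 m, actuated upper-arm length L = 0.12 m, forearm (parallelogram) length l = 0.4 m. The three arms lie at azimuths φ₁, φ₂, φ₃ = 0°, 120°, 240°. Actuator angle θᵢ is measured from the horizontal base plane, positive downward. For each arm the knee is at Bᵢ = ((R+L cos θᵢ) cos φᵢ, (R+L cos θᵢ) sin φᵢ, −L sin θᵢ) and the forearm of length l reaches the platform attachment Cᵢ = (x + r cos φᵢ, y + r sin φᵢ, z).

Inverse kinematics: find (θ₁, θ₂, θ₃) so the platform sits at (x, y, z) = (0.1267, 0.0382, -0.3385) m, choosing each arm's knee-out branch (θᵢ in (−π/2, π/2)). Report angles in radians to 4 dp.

φ1=0.0° → target in arm frame (0.1267, 0.0382)
  A cos θ + B sin θ = C:  0.0533·cos θ + -0.3385·sin θ = 0.1113
  γ=atan2(-0.3385,0.0533)=-1.4146;  ψ=arccos(0.3249)=1.2399;  θ1=γ+ψ≈-0.1747
arm 2 (φ=120.0°): x'=-0.0303, y'=-0.1288
  A cos θ + B sin θ = C:  0.2103·cos θ + -0.3385·sin θ = -0.1241
  γ=atan2(-0.3385,0.2103)=-1.0150;  ψ=arccos(-0.3115)=1.8876;  θ2=γ+ψ≈0.8726
rotate P by −φ3: (-0.0964, 0.0906, -0.3385)
  e−x'=0.2764;  (l²−L²−(e−x')²−y'²−z²)/2L = -0.2234
  √(A²+B²)=0.4370;  θ3 = -0.8860+2.1073 ≈ 1.2213

θ₁ = -0.1747, θ₂ = 0.8726, θ₃ = 1.2213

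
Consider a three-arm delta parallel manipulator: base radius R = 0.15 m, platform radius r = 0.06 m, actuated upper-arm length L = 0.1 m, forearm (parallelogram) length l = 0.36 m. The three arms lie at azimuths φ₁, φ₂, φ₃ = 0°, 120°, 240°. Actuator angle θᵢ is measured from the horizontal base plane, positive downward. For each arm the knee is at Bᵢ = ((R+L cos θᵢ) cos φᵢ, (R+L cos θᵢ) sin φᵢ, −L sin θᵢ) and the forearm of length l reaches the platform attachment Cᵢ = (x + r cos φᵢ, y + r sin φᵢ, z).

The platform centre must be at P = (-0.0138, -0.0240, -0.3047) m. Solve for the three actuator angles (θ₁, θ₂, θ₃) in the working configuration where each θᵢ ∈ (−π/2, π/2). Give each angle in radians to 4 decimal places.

θ₁ = 0.0867, θ₂ = 0.0872, θ₃ = -0.1749

arm 1 (φ=0.0°): x'=-0.0138, y'=-0.0240
  A=0.1038, B=-0.3047, C=(l²−L²−A²−y'²−z²)/(2L)=0.0770
  γ=atan2(-0.3047,0.1038)=-1.2425;  ψ=arccos(0.2393)=1.3291;  θ1=γ+ψ≈0.0867
rotate P by −φ2: (-0.0139, 0.0240, -0.3047)
  A=0.1039, B=-0.3047, C=(l²−L²−A²−y'²−z²)/(2L)=0.0770
  θ2 = atan2(B,A) + arccos(C/0.3219) = 0.0872
φ3=240.0° → target in arm frame (0.0277, 0.0000)
  A cos θ + B sin θ = C:  0.0623·cos θ + -0.3047·sin θ = 0.1144
  √(A²+B²)=0.3110;  θ3 = -1.3691+1.1942 ≈ -0.1749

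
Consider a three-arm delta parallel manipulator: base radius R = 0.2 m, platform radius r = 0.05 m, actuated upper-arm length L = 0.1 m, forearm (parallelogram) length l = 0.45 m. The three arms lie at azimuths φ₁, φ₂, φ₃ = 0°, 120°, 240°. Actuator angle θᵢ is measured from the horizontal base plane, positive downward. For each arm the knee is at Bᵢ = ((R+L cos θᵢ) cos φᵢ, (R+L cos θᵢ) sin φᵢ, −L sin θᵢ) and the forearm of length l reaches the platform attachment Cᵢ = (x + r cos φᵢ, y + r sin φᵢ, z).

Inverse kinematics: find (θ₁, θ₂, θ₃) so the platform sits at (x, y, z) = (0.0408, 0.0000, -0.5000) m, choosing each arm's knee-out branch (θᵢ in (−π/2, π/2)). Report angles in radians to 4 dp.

θ₁ = 0.9604, θ₂ = 1.3092, θ₃ = 1.3092

φ1=0.0° → target in arm frame (0.0408, 0.0000)
  A=0.1092, B=-0.5000, C=(l²−L²−A²−y'²−z²)/(2L)=-0.3471
  θ1 = atan2(B,A) + arccos(C/0.5118) = 0.9604
φ2=120.0° → target in arm frame (-0.0204, -0.0353)
  e−x'=0.1704;  (l²−L²−(e−x')²−y'²−z²)/2L = -0.4389
  γ=atan2(-0.5000,0.1704)=-1.2423;  ψ=arccos(-0.8309)=2.5516;  θ2=γ+ψ≈1.3092
rotate P by −φ3: (-0.0204, 0.0353, -0.5000)
  A cos θ + B sin θ = C:  0.1704·cos θ + -0.5000·sin θ = -0.4389
  θ3 = atan2(B,A) + arccos(C/0.5282) = 1.3092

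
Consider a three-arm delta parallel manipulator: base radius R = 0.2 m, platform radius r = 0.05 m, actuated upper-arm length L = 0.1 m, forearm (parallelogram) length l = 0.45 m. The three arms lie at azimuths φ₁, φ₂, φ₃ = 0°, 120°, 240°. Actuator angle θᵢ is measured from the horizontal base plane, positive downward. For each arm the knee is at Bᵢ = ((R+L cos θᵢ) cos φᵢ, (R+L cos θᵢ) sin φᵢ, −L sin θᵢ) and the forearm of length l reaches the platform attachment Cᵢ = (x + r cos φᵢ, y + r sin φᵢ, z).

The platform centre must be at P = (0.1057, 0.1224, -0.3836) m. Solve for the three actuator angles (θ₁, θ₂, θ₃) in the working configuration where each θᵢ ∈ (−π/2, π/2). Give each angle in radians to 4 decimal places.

arm 1 (φ=0.0°): x'=0.1057, y'=0.1224
  A=0.0443, B=-0.3836, C=(l²−L²−A²−y'²−z²)/(2L)=0.1420
  γ=atan2(-0.3836,0.0443)=-1.4558;  ψ=arccos(0.3678)=1.1941;  θ1=γ+ψ≈-0.2617
φ2=120.0° → target in arm frame (0.0532, -0.1527)
  A=0.0968, B=-0.3836, C=(l²−L²−A²−y'²−z²)/(2L)=0.0632
  √(A²+B²)=0.3956;  θ2 = -1.3235+1.4103 ≈ 0.0868
arm 3 (φ=240.0°): x'=-0.1589, y'=0.0303
  e−x'=0.3089;  (l²−L²−(e−x')²−y'²−z²)/2L = -0.2548
  γ=atan2(-0.3836,0.3089)=-0.8929;  ψ=arccos(-0.5174)=2.1146;  θ3=γ+ψ≈1.2216

θ₁ = -0.2617, θ₂ = 0.0868, θ₃ = 1.2216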